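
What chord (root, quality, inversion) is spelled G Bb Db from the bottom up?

G diminished, root position

Reducing to letter names: G, Bb, Db. These stack in thirds as G–Bb–Db — a G diminished triad.
The lowest note is G, the root of the chord, so this is root position (figured bass 5/3).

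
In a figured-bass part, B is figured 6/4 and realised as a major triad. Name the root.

The figures 6/4 mean the fifth of the chord is in the bass. If B is the fifth of a major triad, the root is E (chord tones E–G#–B).

E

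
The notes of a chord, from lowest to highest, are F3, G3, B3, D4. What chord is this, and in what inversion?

G dominant seventh, third inversion

Reducing to letter names: F, G, B, D. These stack in thirds as G–B–D–F — a G dominant seventh chord.
The lowest note is F, the seventh of the chord, so this is third inversion (figured bass 4/2).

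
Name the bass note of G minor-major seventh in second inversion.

In second inversion the fifth is lowest. For G minor-major seventh (G–Bb–D–F#) that is D.

D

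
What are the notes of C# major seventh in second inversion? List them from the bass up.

The chord tones are C#–E#–G#–B#. With the fifth (G#) lowest for second inversion: G#, B#, C#, E#.

G#, B#, C#, E#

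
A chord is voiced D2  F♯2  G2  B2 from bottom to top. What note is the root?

G

Reordering D, F#, G, B into stacked thirds gives G–B–D–F#; the bottom of that stack, G, is the root.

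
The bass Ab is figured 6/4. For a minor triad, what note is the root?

The figures 6/4 mean the fifth of the chord is in the bass. If Ab is the fifth of a minor triad, the root is Db (chord tones Db–Fb–Ab).

Db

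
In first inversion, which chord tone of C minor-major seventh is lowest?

The third of C minor-major seventh (C–Eb–G–B) is Eb; that is the bass in first inversion.

Eb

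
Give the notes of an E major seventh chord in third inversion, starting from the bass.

D#, E, G#, B

Spelling E major seventh: E–G#–B–D#. In third inversion the seventh is bass, giving D#, E, G#, B from the bottom.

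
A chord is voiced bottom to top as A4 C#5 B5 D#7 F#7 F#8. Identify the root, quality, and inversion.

B dominant ninth, third inversion

The pitch classes A, C#, B, D#, F# arrange in thirds as B–D#–F#–A–C#: a B dominant ninth chord.
With the seventh (A) in the bass, the chord is in third inversion.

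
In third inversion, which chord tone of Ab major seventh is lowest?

Ab major seventh is Ab–C–Eb–G. Third inversion places the seventh in the bass: G.

G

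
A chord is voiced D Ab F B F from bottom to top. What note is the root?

D, Ab, F, B are the tones of a B diminished seventh chord (B–D–F–Ab), making B the root.

B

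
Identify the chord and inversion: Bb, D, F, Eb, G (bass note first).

The distinct note names are Bb, D, F, Eb, G. Stacked in thirds they read Eb–G–Bb–D–F, which is a major ninth chord on Eb.
Bb is the fifth of Eb major ninth; fifth in the bass means second inversion.

Eb major ninth, second inversion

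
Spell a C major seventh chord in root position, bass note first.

C, E, G, B

The chord tones are C–E–G–B. With the root (C) lowest for root position: C, E, G, B.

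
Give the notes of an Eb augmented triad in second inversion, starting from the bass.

B, Eb, G

Eb augmented is Eb–G–B. Second inversion puts the fifth (B) in the bass, with the remaining tones above: B, Eb, G.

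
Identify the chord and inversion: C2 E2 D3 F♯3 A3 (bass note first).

The distinct note names are C, E, D, F#, A. Stacked in thirds they read D–F#–A–C–E, which is a dominant ninth chord on D.
C is the seventh of D dominant ninth; seventh in the bass means third inversion.

D dominant ninth, third inversion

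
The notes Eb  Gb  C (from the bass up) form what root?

C

Eb, Gb, C are the tones of a C diminished triad (C–Eb–Gb), making C the root.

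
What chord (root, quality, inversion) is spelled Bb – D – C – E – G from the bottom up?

Reducing to letter names: Bb, D, C, E, G. These stack in thirds as C–E–G–Bb–D — a C dominant ninth chord.
With the seventh (Bb) in the bass, the chord is in third inversion.

C dominant ninth, third inversion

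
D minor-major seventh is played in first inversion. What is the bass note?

F

In first inversion the third is lowest. For D minor-major seventh (D–F–A–C#) that is F.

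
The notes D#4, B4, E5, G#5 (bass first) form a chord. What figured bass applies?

4/2

The notes D#, B, E, G# stack in thirds as E–G#–B–D# — an E major seventh chord. The bass D# is the seventh, so this is third inversion: figured 4/2.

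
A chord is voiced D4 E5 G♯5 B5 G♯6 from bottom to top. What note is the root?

E

D, E, G#, B are the tones of an E dominant seventh chord (E–G#–B–D), making E the root.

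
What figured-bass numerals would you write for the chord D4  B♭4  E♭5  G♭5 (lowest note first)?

The notes D, Bb, Eb, Gb stack in thirds as Eb–Gb–Bb–D — an Eb minor-major seventh chord. The bass D is the seventh, so this is third inversion: figured 4/2.

4/2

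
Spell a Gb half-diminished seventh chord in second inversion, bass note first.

The chord tones are Gb–Bbb–Dbb–Fb. With the fifth (Dbb) lowest for second inversion: Dbb, Fb, Gb, Bbb.

Dbb, Fb, Gb, Bbb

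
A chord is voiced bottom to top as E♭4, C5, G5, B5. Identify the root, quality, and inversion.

The pitch classes Eb, C, G, B arrange in thirds as C–Eb–G–B: a C minor-major seventh chord.
The lowest note is Eb, the third of the chord, so this is first inversion (figured bass 6/5).

C minor-major seventh, first inversion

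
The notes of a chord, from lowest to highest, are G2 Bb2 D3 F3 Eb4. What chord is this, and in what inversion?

Eb major ninth, first inversion

The distinct note names are G, Bb, D, F, Eb. Stacked in thirds they read Eb–G–Bb–D–F, which is a major ninth chord on Eb.
The lowest note is G, the third of the chord, so this is first inversion.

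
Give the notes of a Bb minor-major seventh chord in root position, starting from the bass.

Spelling Bb minor-major seventh: Bb–Db–F–A. In root position the root is bass, giving Bb, Db, F, A from the bottom.

Bb, Db, F, A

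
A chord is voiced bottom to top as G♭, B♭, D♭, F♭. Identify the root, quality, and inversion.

The pitch classes Gb, Bb, Db, Fb arrange in thirds as Gb–Bb–Db–Fb: a Gb dominant seventh chord.
The lowest note is Gb, the root of the chord, so this is root position (figured bass 7).

Gb dominant seventh, root position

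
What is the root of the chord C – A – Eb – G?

A

The distinct letter names are C, A, Eb, G. Arranged as a stack of thirds they read A–C–Eb–G, so A is the root (an A half-diminished seventh chord).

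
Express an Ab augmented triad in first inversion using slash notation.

Abaug/C

First inversion of Ab augmented has the third (C) in the bass. As a slash chord: Abaug/C.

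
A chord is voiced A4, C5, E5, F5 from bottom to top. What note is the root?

F

A, C, E, F are the tones of an F major seventh chord (F–A–C–E), making F the root.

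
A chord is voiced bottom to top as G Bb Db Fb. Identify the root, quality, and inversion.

The distinct note names are G, Bb, Db, Fb. Stacked in thirds they read G–Bb–Db–Fb, which is a diminished seventh chord on G.
With the root (G) in the bass, the chord is in root position (figured bass 7).

G diminished seventh, root position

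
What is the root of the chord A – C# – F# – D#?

Reordering A, C#, F#, D# into stacked thirds gives D#–F#–A–C#; the bottom of that stack, D#, is the root.

D#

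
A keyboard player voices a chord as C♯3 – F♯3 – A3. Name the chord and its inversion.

F# minor, second inversion

The pitch classes C#, F#, A arrange in thirds as F#–A–C#: an F# minor triad.
With the fifth (C#) in the bass, the chord is in second inversion (figured bass 6/4).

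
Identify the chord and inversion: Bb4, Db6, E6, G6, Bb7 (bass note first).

E diminished seventh, second inversion

The distinct note names are Bb, Db, E, G. Stacked in thirds they read E–G–Bb–Db, which is a diminished seventh chord on E.
Bb is the fifth of E diminished seventh; fifth in the bass means second inversion (figured bass 4/3).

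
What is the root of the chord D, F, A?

The distinct letter names are D, F, A. Arranged as a stack of thirds they read D–F–A, so D is the root (a D minor triad).

D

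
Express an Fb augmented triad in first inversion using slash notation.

First inversion of Fb augmented has the third (Ab) in the bass. As a slash chord: Fbaug/Ab.

Fbaug/Ab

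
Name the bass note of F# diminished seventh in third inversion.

The seventh of F# diminished seventh (F#–A–C–Eb) is Eb; that is the bass in third inversion.

Eb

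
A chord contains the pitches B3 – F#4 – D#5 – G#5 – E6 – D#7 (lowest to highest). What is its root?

Reordering B, F#, D#, G#, E into stacked thirds gives E–G#–B–D#–F#; the bottom of that stack, E, is the root.

E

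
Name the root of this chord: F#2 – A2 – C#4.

F#

The distinct letter names are F#, A, C#. Arranged as a stack of thirds they read F#–A–C#, so F# is the root (an F# minor triad).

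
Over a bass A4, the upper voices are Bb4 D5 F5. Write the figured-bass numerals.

4/2

The notes A, Bb, D, F stack in thirds as Bb–D–F–A — a Bb major seventh chord. The bass A is the seventh, so this is third inversion: figured 4/2.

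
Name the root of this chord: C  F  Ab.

F

Reordering C, F, Ab into stacked thirds gives F–Ab–C; the bottom of that stack, F, is the root.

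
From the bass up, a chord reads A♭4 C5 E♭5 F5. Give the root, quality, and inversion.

F minor seventh, first inversion

The pitch classes Ab, C, Eb, F arrange in thirds as F–Ab–C–Eb: an F minor seventh chord.
With the third (Ab) in the bass, the chord is in first inversion (figured bass 6/5).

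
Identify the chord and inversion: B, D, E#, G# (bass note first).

Reducing to letter names: B, D, E#, G#. These stack in thirds as E#–G#–B–D — an E# diminished seventh chord.
With the fifth (B) in the bass, the chord is in second inversion (figured bass 4/3).

E# diminished seventh, second inversion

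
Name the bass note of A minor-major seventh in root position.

In root position the root is lowest. For A minor-major seventh (A–C–E–G#) that is A.

A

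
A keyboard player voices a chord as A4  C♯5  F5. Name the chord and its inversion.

F augmented, first inversion

Reducing to letter names: A, C#, F. These stack in thirds as F–A–C# — an F augmented triad.
The lowest note is A, the third of the chord, so this is first inversion (figured bass 6).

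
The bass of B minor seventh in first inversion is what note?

D

B minor seventh is B–D–F#–A. First inversion places the third in the bass: D.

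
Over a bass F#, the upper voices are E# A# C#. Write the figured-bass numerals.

7

The notes F#, E#, A#, C# stack in thirds as F#–A#–C#–E# — an F# major seventh chord. The bass F# is the root, so this is root position: figured 7.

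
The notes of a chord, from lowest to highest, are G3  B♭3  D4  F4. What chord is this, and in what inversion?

G minor seventh, root position

The pitch classes G, Bb, D, F arrange in thirds as G–Bb–D–F: a G minor seventh chord.
The lowest note is G, the root of the chord, so this is root position (figured bass 7).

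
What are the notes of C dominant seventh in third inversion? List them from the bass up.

The chord tones are C–E–G–Bb. With the seventh (Bb) lowest for third inversion: Bb, C, E, G.

Bb, C, E, G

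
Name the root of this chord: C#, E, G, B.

C#

The distinct letter names are C#, E, G, B. Arranged as a stack of thirds they read C#–E–G–B, so C# is the root (a C# half-diminished seventh chord).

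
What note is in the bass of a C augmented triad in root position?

C

In root position the root is lowest. For C augmented (C–E–G#) that is C.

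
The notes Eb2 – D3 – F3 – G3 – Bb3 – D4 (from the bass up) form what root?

Reordering Eb, D, F, G, Bb into stacked thirds gives Eb–G–Bb–D–F; the bottom of that stack, Eb, is the root.

Eb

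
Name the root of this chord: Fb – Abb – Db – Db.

Db

Reordering Fb, Abb, Db into stacked thirds gives Db–Fb–Abb; the bottom of that stack, Db, is the root.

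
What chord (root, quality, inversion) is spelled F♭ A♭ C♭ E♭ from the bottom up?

Reducing to letter names: Fb, Ab, Cb, Eb. These stack in thirds as Fb–Ab–Cb–Eb — an Fb major seventh chord.
The lowest note is Fb, the root of the chord, so this is root position (figured bass 7).

Fb major seventh, root position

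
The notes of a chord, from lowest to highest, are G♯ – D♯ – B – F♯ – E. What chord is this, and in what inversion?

E major ninth, first inversion

The pitch classes G#, D#, B, F#, E arrange in thirds as E–G#–B–D#–F#: an E major ninth chord.
With the third (G#) in the bass, the chord is in first inversion.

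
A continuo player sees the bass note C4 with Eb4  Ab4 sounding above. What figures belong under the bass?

The notes C, Eb, Ab stack in thirds as Ab–C–Eb — an Ab major triad. The bass C is the third, so this is first inversion: figured 6.

6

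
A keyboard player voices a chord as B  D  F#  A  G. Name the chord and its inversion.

G major ninth, first inversion

The distinct note names are B, D, F#, A, G. Stacked in thirds they read G–B–D–F#–A, which is a major ninth chord on G.
The lowest note is B, the third of the chord, so this is first inversion.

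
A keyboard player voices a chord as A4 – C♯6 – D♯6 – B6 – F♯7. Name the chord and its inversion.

The pitch classes A, C#, D#, B, F# arrange in thirds as B–D#–F#–A–C#: a B dominant ninth chord.
With the seventh (A) in the bass, the chord is in third inversion.

B dominant ninth, third inversion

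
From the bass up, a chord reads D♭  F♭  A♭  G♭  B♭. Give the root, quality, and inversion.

The distinct note names are Db, Fb, Ab, Gb, Bb. Stacked in thirds they read Gb–Bb–Db–Fb–Ab, which is a dominant ninth chord on Gb.
The lowest note is Db, the fifth of the chord, so this is second inversion.

Gb dominant ninth, second inversion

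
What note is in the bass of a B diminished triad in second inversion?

F

B diminished is B–D–F. Second inversion places the fifth in the bass: F.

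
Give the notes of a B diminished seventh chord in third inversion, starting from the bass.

Ab, B, D, F

B diminished seventh is B–D–F–Ab. Third inversion puts the seventh (Ab) in the bass, with the remaining tones above: Ab, B, D, F.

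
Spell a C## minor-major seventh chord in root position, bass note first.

C## minor-major seventh is C##–E#–G##–B##. Root position puts the root (C##) in the bass, with the remaining tones above: C##, E#, G##, B##.

C##, E#, G##, B##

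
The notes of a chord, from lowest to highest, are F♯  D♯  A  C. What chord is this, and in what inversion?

The distinct note names are F#, D#, A, C. Stacked in thirds they read D#–F#–A–C, which is a diminished seventh chord on D#.
F# is the third of D# diminished seventh; third in the bass means first inversion (figured bass 6/5).

D# diminished seventh, first inversion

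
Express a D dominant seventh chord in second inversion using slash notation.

Second inversion of D dominant seventh has the fifth (A) in the bass. As a slash chord: D7/A.

D7/A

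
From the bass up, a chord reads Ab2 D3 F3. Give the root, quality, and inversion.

D diminished, second inversion

Reducing to letter names: Ab, D, F. These stack in thirds as D–F–Ab — a D diminished triad.
The lowest note is Ab, the fifth of the chord, so this is second inversion (figured bass 6/4).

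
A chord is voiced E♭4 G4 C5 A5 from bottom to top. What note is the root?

A

The distinct letter names are Eb, G, C, A. Arranged as a stack of thirds they read A–C–Eb–G, so A is the root (an A half-diminished seventh chord).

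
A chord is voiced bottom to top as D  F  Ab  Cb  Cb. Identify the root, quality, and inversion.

The distinct note names are D, F, Ab, Cb. Stacked in thirds they read D–F–Ab–Cb, which is a diminished seventh chord on D.
With the root (D) in the bass, the chord is in root position (figured bass 7).

D diminished seventh, root position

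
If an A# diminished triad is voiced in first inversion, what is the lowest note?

The third of A# diminished (A#–C#–E) is C#; that is the bass in first inversion.

C#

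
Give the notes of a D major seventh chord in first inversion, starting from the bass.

F#, A, C#, D

D major seventh is D–F#–A–C#. First inversion puts the third (F#) in the bass, with the remaining tones above: F#, A, C#, D.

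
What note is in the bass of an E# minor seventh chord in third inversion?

The seventh of E# minor seventh (E#–G#–B#–D#) is D#; that is the bass in third inversion.

D#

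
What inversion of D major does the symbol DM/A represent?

DM/A means D major with A in the bass. A is the fifth of D major (D–F#–A), so this is second inversion.

second inversion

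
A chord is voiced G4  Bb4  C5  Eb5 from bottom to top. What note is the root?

Reordering G, Bb, C, Eb into stacked thirds gives C–Eb–G–Bb; the bottom of that stack, C, is the root.

C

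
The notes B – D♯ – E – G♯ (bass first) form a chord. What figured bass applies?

The notes B, D#, E, G# stack in thirds as E–G#–B–D# — an E major seventh chord. The bass B is the fifth, so this is second inversion: figured 4/3.

4/3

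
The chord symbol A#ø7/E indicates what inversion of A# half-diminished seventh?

second inversion

A#ø7/E means A# half-diminished seventh with E in the bass. E is the fifth of A# half-diminished seventh (A#–C#–E–G#), so this is second inversion.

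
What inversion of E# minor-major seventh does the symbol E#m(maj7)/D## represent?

third inversion

E#m(maj7)/D## means E# minor-major seventh with D## in the bass. D## is the seventh of E# minor-major seventh (E#–G#–B#–D##), so this is third inversion.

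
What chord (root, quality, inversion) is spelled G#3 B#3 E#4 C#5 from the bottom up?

The distinct note names are G#, B#, E#, C#. Stacked in thirds they read C#–E#–G#–B#, which is a major seventh chord on C#.
The lowest note is G#, the fifth of the chord, so this is second inversion (figured bass 4/3).

C# major seventh, second inversion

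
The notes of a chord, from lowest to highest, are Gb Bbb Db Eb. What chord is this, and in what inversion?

The pitch classes Gb, Bbb, Db, Eb arrange in thirds as Eb–Gb–Bbb–Db: an Eb half-diminished seventh chord.
With the third (Gb) in the bass, the chord is in first inversion (figured bass 6/5).

Eb half-diminished seventh, first inversion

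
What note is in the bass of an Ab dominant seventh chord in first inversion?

C

In first inversion the third is lowest. For Ab dominant seventh (Ab–C–Eb–Gb) that is C.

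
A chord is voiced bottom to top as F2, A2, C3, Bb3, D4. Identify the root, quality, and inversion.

Bb major ninth, second inversion

The pitch classes F, A, C, Bb, D arrange in thirds as Bb–D–F–A–C: a Bb major ninth chord.
F is the fifth of Bb major ninth; fifth in the bass means second inversion.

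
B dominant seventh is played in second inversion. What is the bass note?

F#

B dominant seventh is B–D#–F#–A. Second inversion places the fifth in the bass: F#.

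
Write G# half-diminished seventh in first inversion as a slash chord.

G#ø7/B

First inversion of G# half-diminished seventh has the third (B) in the bass. As a slash chord: G#ø7/B.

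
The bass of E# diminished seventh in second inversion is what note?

B

E# diminished seventh is E#–G#–B–D. Second inversion places the fifth in the bass: B.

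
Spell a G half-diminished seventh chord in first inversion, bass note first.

Bb, Db, F, G

The chord tones are G–Bb–Db–F. With the third (Bb) lowest for first inversion: Bb, Db, F, G.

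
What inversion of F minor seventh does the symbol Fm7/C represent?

Fm7/C means F minor seventh with C in the bass. C is the fifth of F minor seventh (F–Ab–C–Eb), so this is second inversion.

second inversion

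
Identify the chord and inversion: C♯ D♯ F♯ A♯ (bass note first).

D# minor seventh, third inversion

The pitch classes C#, D#, F#, A# arrange in thirds as D#–F#–A#–C#: a D# minor seventh chord.
C# is the seventh of D# minor seventh; seventh in the bass means third inversion (figured bass 4/2).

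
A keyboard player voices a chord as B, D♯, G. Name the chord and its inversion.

G augmented, first inversion

Reducing to letter names: B, D#, G. These stack in thirds as G–B–D# — a G augmented triad.
B is the third of G augmented; third in the bass means first inversion (figured bass 6).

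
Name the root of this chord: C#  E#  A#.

A#

C#, E#, A# are the tones of an A# minor triad (A#–C#–E#), making A# the root.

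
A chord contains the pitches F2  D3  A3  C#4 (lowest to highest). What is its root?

D

The distinct letter names are F, D, A, C#. Arranged as a stack of thirds they read D–F–A–C#, so D is the root (a D minor-major seventh chord).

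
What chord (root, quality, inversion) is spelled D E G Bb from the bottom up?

E half-diminished seventh, third inversion

The distinct note names are D, E, G, Bb. Stacked in thirds they read E–G–Bb–D, which is a half-diminished seventh chord on E.
The lowest note is D, the seventh of the chord, so this is third inversion (figured bass 4/2).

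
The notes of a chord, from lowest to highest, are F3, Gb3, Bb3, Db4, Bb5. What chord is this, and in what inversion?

Gb major seventh, third inversion

The distinct note names are F, Gb, Bb, Db. Stacked in thirds they read Gb–Bb–Db–F, which is a major seventh chord on Gb.
The lowest note is F, the seventh of the chord, so this is third inversion (figured bass 4/2).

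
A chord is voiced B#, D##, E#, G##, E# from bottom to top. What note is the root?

Reordering B#, D##, E#, G## into stacked thirds gives E#–G##–B#–D##; the bottom of that stack, E#, is the root.

E#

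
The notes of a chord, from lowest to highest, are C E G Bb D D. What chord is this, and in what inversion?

The pitch classes C, E, G, Bb, D arrange in thirds as C–E–G–Bb–D: a C dominant ninth chord.
With the root (C) in the bass, the chord is in root position.

C dominant ninth, root position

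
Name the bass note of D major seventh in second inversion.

D major seventh is D–F#–A–C#. Second inversion places the fifth in the bass: A.

A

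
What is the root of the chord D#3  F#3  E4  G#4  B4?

E

Reordering D#, F#, E, G#, B into stacked thirds gives E–G#–B–D#–F#; the bottom of that stack, E, is the root.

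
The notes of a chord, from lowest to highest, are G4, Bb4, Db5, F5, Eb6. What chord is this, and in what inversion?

Eb dominant ninth, first inversion

Reducing to letter names: G, Bb, Db, F, Eb. These stack in thirds as Eb–G–Bb–Db–F — an Eb dominant ninth chord.
With the third (G) in the bass, the chord is in first inversion.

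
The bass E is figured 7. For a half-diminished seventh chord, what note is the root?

The figures 7 mean the root of the chord is in the bass. If E is the root of a half-diminished seventh chord, the root is E (chord tones E–G–Bb–D).

E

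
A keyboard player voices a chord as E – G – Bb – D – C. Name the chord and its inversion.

C dominant ninth, first inversion

The distinct note names are E, G, Bb, D, C. Stacked in thirds they read C–E–G–Bb–D, which is a dominant ninth chord on C.
E is the third of C dominant ninth; third in the bass means first inversion.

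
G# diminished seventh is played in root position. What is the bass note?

G# diminished seventh is G#–B–D–F. Root position places the root in the bass: G#.

G#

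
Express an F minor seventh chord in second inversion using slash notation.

Fm7/C

Second inversion of F minor seventh has the fifth (C) in the bass. As a slash chord: Fm7/C.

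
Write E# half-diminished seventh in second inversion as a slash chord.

Second inversion of E# half-diminished seventh has the fifth (B) in the bass. As a slash chord: E#ø7/B.

E#ø7/B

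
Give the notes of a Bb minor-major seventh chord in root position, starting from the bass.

The chord tones are Bb–Db–F–A. With the root (Bb) lowest for root position: Bb, Db, F, A.

Bb, Db, F, A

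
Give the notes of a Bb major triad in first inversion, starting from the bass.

D, F, Bb

Bb major is Bb–D–F. First inversion puts the third (D) in the bass, with the remaining tones above: D, F, Bb.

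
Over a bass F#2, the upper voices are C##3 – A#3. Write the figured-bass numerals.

5/3

The notes F#, C##, A# stack in thirds as F#–A#–C## — an F# augmented triad. The bass F# is the root, so this is root position: figured 5/3.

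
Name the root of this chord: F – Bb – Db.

F, Bb, Db are the tones of a Bb minor triad (Bb–Db–F), making Bb the root.

Bb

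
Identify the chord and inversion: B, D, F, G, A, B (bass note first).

The distinct note names are B, D, F, G, A. Stacked in thirds they read G–B–D–F–A, which is a dominant ninth chord on G.
B is the third of G dominant ninth; third in the bass means first inversion.

G dominant ninth, first inversion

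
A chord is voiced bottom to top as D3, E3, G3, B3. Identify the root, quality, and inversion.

The distinct note names are D, E, G, B. Stacked in thirds they read E–G–B–D, which is a minor seventh chord on E.
The lowest note is D, the seventh of the chord, so this is third inversion (figured bass 4/2).

E minor seventh, third inversion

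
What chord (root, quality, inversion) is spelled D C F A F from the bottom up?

D minor seventh, root position

The distinct note names are D, C, F, A. Stacked in thirds they read D–F–A–C, which is a minor seventh chord on D.
With the root (D) in the bass, the chord is in root position (figured bass 7).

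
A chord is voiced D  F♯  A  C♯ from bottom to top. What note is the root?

D, F#, A, C# are the tones of a D major seventh chord (D–F#–A–C#), making D the root.

D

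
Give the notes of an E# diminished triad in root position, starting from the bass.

The chord tones are E#–G#–B. With the root (E#) lowest for root position: E#, G#, B.

E#, G#, B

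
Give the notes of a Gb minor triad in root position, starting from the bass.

Gb, Bbb, Db

Gb minor is Gb–Bbb–Db. Root position puts the root (Gb) in the bass, with the remaining tones above: Gb, Bbb, Db.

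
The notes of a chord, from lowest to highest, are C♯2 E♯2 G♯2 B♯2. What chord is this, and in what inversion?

C# major seventh, root position

The distinct note names are C#, E#, G#, B#. Stacked in thirds they read C#–E#–G#–B#, which is a major seventh chord on C#.
C# is the root of C# major seventh; root in the bass means root position (figured bass 7).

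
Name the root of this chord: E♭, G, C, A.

A

Reordering Eb, G, C, A into stacked thirds gives A–C–Eb–G; the bottom of that stack, A, is the root.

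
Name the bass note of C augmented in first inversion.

E

In first inversion the third is lowest. For C augmented (C–E–G#) that is E.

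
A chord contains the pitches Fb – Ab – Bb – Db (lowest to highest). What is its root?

Reordering Fb, Ab, Bb, Db into stacked thirds gives Bb–Db–Fb–Ab; the bottom of that stack, Bb, is the root.

Bb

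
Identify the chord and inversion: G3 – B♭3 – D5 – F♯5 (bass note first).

The pitch classes G, Bb, D, F# arrange in thirds as G–Bb–D–F#: a G minor-major seventh chord.
G is the root of G minor-major seventh; root in the bass means root position (figured bass 7).

G minor-major seventh, root position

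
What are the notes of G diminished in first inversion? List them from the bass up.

G diminished is G–Bb–Db. First inversion puts the third (Bb) in the bass, with the remaining tones above: Bb, Db, G.

Bb, Db, G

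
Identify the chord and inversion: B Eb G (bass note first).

Reducing to letter names: B, Eb, G. These stack in thirds as Eb–G–B — an Eb augmented triad.
B is the fifth of Eb augmented; fifth in the bass means second inversion (figured bass 6/4).

Eb augmented, second inversion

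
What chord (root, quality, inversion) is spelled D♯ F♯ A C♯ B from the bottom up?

B dominant ninth, first inversion

Reducing to letter names: D#, F#, A, C#, B. These stack in thirds as B–D#–F#–A–C# — a B dominant ninth chord.
The lowest note is D#, the third of the chord, so this is first inversion.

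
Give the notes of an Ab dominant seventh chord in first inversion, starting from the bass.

The chord tones are Ab–C–Eb–Gb. With the third (C) lowest for first inversion: C, Eb, Gb, Ab.

C, Eb, Gb, Ab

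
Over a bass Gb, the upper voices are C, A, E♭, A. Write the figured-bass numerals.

The notes Gb, C, A, Eb stack in thirds as A–C–Eb–Gb — an A diminished seventh chord. The bass Gb is the seventh, so this is third inversion: figured 4/2.

4/2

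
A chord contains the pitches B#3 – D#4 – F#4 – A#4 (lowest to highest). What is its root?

B#, D#, F#, A# are the tones of a B# half-diminished seventh chord (B#–D#–F#–A#), making B# the root.

B#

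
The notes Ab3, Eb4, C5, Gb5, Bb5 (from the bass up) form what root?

Reordering Ab, Eb, C, Gb, Bb into stacked thirds gives Ab–C–Eb–Gb–Bb; the bottom of that stack, Ab, is the root.

Ab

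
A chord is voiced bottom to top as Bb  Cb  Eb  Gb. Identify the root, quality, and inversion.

The pitch classes Bb, Cb, Eb, Gb arrange in thirds as Cb–Eb–Gb–Bb: a Cb major seventh chord.
Bb is the seventh of Cb major seventh; seventh in the bass means third inversion (figured bass 4/2).

Cb major seventh, third inversion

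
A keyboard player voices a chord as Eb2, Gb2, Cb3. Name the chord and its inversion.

The pitch classes Eb, Gb, Cb arrange in thirds as Cb–Eb–Gb: a Cb major triad.
With the third (Eb) in the bass, the chord is in first inversion (figured bass 6).

Cb major, first inversion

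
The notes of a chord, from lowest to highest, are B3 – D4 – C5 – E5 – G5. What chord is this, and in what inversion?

C major ninth, third inversion

The distinct note names are B, D, C, E, G. Stacked in thirds they read C–E–G–B–D, which is a major ninth chord on C.
With the seventh (B) in the bass, the chord is in third inversion.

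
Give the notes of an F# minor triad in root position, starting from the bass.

F#, A, C#

F# minor is F#–A–C#. Root position puts the root (F#) in the bass, with the remaining tones above: F#, A, C#.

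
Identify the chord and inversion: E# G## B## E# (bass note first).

E# augmented, root position

Reducing to letter names: E#, G##, B##. These stack in thirds as E#–G##–B## — an E# augmented triad.
E# is the root of E# augmented; root in the bass means root position (figured bass 5/3).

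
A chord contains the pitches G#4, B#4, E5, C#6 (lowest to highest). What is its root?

G#, B#, E, C# are the tones of a C# minor-major seventh chord (C#–E–G#–B#), making C# the root.

C#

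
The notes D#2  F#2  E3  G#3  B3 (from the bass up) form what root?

D#, F#, E, G#, B are the tones of an E major ninth chord (E–G#–B–D#–F#), making E the root.

E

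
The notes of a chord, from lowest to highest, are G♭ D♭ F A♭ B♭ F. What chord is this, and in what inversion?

Gb major ninth, root position

The pitch classes Gb, Db, F, Ab, Bb arrange in thirds as Gb–Bb–Db–F–Ab: a Gb major ninth chord.
The lowest note is Gb, the root of the chord, so this is root position.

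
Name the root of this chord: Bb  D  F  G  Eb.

Bb, D, F, G, Eb are the tones of an Eb major ninth chord (Eb–G–Bb–D–F), making Eb the root.

Eb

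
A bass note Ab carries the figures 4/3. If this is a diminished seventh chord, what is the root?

The figures 4/3 mean the fifth of the chord is in the bass. If Ab is the fifth of a diminished seventh chord, the root is D (chord tones D–F–Ab–Cb).

D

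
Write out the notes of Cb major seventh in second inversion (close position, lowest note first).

Cb major seventh is Cb–Eb–Gb–Bb. Second inversion puts the fifth (Gb) in the bass, with the remaining tones above: Gb, Bb, Cb, Eb.

Gb, Bb, Cb, Eb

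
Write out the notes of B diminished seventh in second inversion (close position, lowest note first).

F, Ab, B, D

B diminished seventh is B–D–F–Ab. Second inversion puts the fifth (F) in the bass, with the remaining tones above: F, Ab, B, D.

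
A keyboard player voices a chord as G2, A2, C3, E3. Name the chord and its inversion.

The distinct note names are G, A, C, E. Stacked in thirds they read A–C–E–G, which is a minor seventh chord on A.
With the seventh (G) in the bass, the chord is in third inversion (figured bass 4/2).

A minor seventh, third inversion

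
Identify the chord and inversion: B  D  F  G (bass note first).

G dominant seventh, first inversion

The pitch classes B, D, F, G arrange in thirds as G–B–D–F: a G dominant seventh chord.
B is the third of G dominant seventh; third in the bass means first inversion (figured bass 6/5).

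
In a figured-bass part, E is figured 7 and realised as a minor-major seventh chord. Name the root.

The figures 7 mean the root of the chord is in the bass. If E is the root of a minor-major seventh chord, the root is E (chord tones E–G–B–D#).

E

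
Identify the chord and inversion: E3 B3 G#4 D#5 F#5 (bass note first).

The pitch classes E, B, G#, D#, F# arrange in thirds as E–G#–B–D#–F#: an E major ninth chord.
With the root (E) in the bass, the chord is in root position.

E major ninth, root position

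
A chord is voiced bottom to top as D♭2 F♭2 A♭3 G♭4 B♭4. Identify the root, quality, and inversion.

The pitch classes Db, Fb, Ab, Gb, Bb arrange in thirds as Gb–Bb–Db–Fb–Ab: a Gb dominant ninth chord.
The lowest note is Db, the fifth of the chord, so this is second inversion.

Gb dominant ninth, second inversion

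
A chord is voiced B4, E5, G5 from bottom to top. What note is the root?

E

Reordering B, E, G into stacked thirds gives E–G–B; the bottom of that stack, E, is the root.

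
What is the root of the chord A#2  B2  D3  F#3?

Reordering A#, B, D, F# into stacked thirds gives B–D–F#–A#; the bottom of that stack, B, is the root.

B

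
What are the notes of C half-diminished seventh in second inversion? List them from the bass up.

The chord tones are C–Eb–Gb–Bb. With the fifth (Gb) lowest for second inversion: Gb, Bb, C, Eb.

Gb, Bb, C, Eb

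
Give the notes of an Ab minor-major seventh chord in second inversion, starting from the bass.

Eb, G, Ab, Cb

Spelling Ab minor-major seventh: Ab–Cb–Eb–G. In second inversion the fifth is bass, giving Eb, G, Ab, Cb from the bottom.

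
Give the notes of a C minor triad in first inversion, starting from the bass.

C minor is C–Eb–G. First inversion puts the third (Eb) in the bass, with the remaining tones above: Eb, G, C.

Eb, G, C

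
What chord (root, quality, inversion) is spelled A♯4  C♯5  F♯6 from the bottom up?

The pitch classes A#, C#, F# arrange in thirds as F#–A#–C#: an F# major triad.
The lowest note is A#, the third of the chord, so this is first inversion (figured bass 6).

F# major, first inversion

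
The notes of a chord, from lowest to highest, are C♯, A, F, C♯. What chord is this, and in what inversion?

F augmented, second inversion

Reducing to letter names: C#, A, F. These stack in thirds as F–A–C# — an F augmented triad.
C# is the fifth of F augmented; fifth in the bass means second inversion (figured bass 6/4).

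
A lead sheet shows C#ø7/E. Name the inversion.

first inversion

C#ø7/E means C# half-diminished seventh with E in the bass. E is the third of C# half-diminished seventh (C#–E–G–B), so this is first inversion.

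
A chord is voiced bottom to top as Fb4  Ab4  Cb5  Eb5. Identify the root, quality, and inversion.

Fb major seventh, root position

The pitch classes Fb, Ab, Cb, Eb arrange in thirds as Fb–Ab–Cb–Eb: an Fb major seventh chord.
The lowest note is Fb, the root of the chord, so this is root position (figured bass 7).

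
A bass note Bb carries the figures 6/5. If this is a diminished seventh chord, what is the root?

G

The figures 6/5 mean the third of the chord is in the bass. If Bb is the third of a diminished seventh chord, the root is G (chord tones G–Bb–Db–Fb).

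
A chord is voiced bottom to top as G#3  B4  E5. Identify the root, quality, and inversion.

The distinct note names are G#, B, E. Stacked in thirds they read E–G#–B, which is a major triad on E.
With the third (G#) in the bass, the chord is in first inversion (figured bass 6).

E major, first inversion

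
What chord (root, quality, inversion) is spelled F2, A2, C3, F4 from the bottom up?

F major, root position

Reducing to letter names: F, A, C. These stack in thirds as F–A–C — an F major triad.
With the root (F) in the bass, the chord is in root position (figured bass 5/3).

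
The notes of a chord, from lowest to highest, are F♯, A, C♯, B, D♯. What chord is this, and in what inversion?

B dominant ninth, second inversion

The distinct note names are F#, A, C#, B, D#. Stacked in thirds they read B–D#–F#–A–C#, which is a dominant ninth chord on B.
F# is the fifth of B dominant ninth; fifth in the bass means second inversion.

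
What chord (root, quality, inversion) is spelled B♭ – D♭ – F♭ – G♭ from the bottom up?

Gb dominant seventh, first inversion

The distinct note names are Bb, Db, Fb, Gb. Stacked in thirds they read Gb–Bb–Db–Fb, which is a dominant seventh chord on Gb.
With the third (Bb) in the bass, the chord is in first inversion (figured bass 6/5).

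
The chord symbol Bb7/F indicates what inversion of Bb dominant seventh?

Bb7/F means Bb dominant seventh with F in the bass. F is the fifth of Bb dominant seventh (Bb–D–F–Ab), so this is second inversion.

second inversion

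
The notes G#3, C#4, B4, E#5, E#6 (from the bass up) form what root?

G#, C#, B, E# are the tones of a C# dominant seventh chord (C#–E#–G#–B), making C# the root.

C#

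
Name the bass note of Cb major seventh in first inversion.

Eb

The third of Cb major seventh (Cb–Eb–Gb–Bb) is Eb; that is the bass in first inversion.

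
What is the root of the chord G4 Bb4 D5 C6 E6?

The distinct letter names are G, Bb, D, C, E. Arranged as a stack of thirds they read C–E–G–Bb–D, so C is the root (a C dominant ninth chord).

C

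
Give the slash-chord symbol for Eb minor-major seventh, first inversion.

First inversion of Eb minor-major seventh has the third (Gb) in the bass. As a slash chord: Ebm(maj7)/Gb.

Ebm(maj7)/Gb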